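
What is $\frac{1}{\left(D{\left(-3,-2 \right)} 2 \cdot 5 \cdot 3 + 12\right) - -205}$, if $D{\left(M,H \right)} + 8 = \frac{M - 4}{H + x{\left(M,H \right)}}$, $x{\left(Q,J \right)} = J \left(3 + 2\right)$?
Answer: $- \frac{2}{11} \approx -0.18182$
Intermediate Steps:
$x{\left(Q,J \right)} = 5 J$ ($x{\left(Q,J \right)} = J 5 = 5 J$)
$D{\left(M,H \right)} = -8 + \frac{-4 + M}{6 H}$ ($D{\left(M,H \right)} = -8 + \frac{M - 4}{H + 5 H} = -8 + \frac{-4 + M}{6 H}$)
$\frac{1}{\left(D{\left(-3,-2 \right)} 2 \cdot 5 \cdot 3 + 12\right) - -205} = \frac{1}{\left(\frac{-4 - 3 - -96}{6 \left(-2\right)} 2 \cdot 5 \cdot 3 + 12\right) - -205} = \frac{1}{\left(\frac{1}{6} \left(- \frac{1}{2}\right) \left(-4 - 3 + 96\right) 10 \cdot 3 + 12\right) + \left(-176 + 381\right)} = \frac{1}{\left(\frac{1}{6} \left(- \frac{1}{2}\right) 89 \cdot 30 + 12\right) + 205} = \frac{1}{\left(\left(- \frac{89}{12}\right) 30 + 12\right) + 205} = \frac{1}{\left(- \frac{445}{2} + 12\right) + 205} = \frac{1}{- \frac{421}{2} + 205} = \frac{1}{- \frac{11}{2}} = - \frac{2}{11}$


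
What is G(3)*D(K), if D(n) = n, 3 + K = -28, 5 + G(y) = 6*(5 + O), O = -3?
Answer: -217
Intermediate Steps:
G(y) = 7 (G(y) = -5 + 6*(5 - 3) = -5 + 6*2 = -5 + 12 = 7)
K = -31 (K = -3 - 28 = -31)
G(3)*D(K) = 7*(-31) = -217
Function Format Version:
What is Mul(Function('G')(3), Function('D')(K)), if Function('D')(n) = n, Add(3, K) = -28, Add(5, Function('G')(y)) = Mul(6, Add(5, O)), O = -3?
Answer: -217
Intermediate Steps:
Function('G')(y) = 7 (Function('G')(y) = Add(-5, Mul(6, Add(5, -3))) = Add(-5, Mul(6, 2)) = Add(-5, 12) = 7)
K = -31 (K = Add(-3, -28) = -31)
Mul(Function('G')(3), Function('D')(K)) = Mul(7, -31) = -217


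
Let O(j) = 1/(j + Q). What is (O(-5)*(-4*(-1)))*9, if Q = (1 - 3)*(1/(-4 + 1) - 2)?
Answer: -108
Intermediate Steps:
Q = 14/3 (Q = -2*(1/(-3) - 2) = -2*(-⅓ - 2) = -2*(-7/3) = 14/3 ≈ 4.6667)
O(j) = 1/(14/3 + j) (O(j) = 1/(j + 14/3) = 1/(14/3 + j))
(O(-5)*(-4*(-1)))*9 = ((3/(14 + 3*(-5)))*(-4*(-1)))*9 = ((3/(14 - 15))*4)*9 = ((3/(-1))*4)*9 = ((3*(-1))*4)*9 = -3*4*9 = -12*9 = -108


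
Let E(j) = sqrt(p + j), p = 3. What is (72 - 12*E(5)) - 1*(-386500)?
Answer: 386572 - 24*sqrt(2) ≈ 3.8654e+5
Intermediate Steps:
E(j) = sqrt(3 + j)
(72 - 12*E(5)) - 1*(-386500) = (72 - 12*sqrt(3 + 5)) - 1*(-386500) = (72 - 24*sqrt(2)) + 386500 = 386572 - 24*sqrt(2)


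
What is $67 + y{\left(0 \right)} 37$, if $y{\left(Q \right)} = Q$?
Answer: $67$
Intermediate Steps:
$67 + y{\left(0 \right)} 37 = 67 + 0 \cdot 37 = 67 + 0 = 67$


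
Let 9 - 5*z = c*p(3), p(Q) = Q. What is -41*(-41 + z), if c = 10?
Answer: 9266/5 ≈ 1853.2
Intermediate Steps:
z = -21/5 (z = 9/5 - 2*3 = 9/5 - ⅕*30 = 9/5 - 6 = -21/5 ≈ -4.2000)
-41*(-41 + z) = -41*(-41 - 21/5) = -41*(-226/5) = 9266/5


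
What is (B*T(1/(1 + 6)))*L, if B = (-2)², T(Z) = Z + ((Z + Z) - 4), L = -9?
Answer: 900/7 ≈ 128.57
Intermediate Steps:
T(Z) = -4 + 3*Z (T(Z) = Z + (2*Z - 4) = Z + (-4 + 2*Z) = -4 + 3*Z)
B = 4
(B*T(1/(1 + 6)))*L = (4*(-4 + 3/(1 + 6)))*(-9) = (4*(-4 + 3/7))*(-9) = (4*(-25/7))*(-9) = -100/7*(-9) = 900/7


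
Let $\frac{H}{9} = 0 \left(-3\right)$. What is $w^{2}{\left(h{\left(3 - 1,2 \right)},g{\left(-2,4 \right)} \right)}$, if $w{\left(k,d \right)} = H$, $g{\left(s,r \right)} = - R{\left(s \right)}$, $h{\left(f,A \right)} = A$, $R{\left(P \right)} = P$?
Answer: $0$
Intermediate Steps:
$g{\left(s,r \right)} = - s$
$H = 0$ ($H = 9 \cdot 0 \left(-3\right) = 9 \cdot 0 = 0$)
$w{\left(k,d \right)} = 0$
$w^{2}{\left(h{\left(3 - 1,2 \right)},g{\left(-2,4 \right)} \right)} = 0^{2} = 0$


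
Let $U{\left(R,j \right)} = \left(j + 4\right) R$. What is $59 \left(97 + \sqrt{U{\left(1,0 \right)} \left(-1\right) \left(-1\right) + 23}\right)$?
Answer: $5723 + 177 \sqrt{3} \approx 6029.6$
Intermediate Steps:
$U{\left(R,j \right)} = R \left(4 + j\right)$ ($U{\left(R,j \right)} = \left(4 + j\right) R = R \left(4 + j\right)$)
$59 \left(97 + \sqrt{U{\left(1,0 \right)} \left(-1\right) \left(-1\right) + 23}\right) = 59 \left(97 + \sqrt{1 \left(4 + 0\right) \left(-1\right) \left(-1\right) + 23}\right) = 59 \left(97 + \sqrt{1 \cdot 4 \left(-1\right) \left(-1\right) + 23}\right) = 59 \left(97 + \sqrt{4 \left(-1\right) \left(-1\right) + 23}\right) = 59 \left(97 + \sqrt{\left(-4\right) \left(-1\right) + 23}\right) = 59 \left(97 + \sqrt{4 + 23}\right) = 59 \left(97 + \sqrt{27}\right) = 59 \left(97 + 3 \sqrt{3}\right) = 5723 + 177 \sqrt{3}$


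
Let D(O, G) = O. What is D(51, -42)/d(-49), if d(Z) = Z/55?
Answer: -2805/49 ≈ -57.245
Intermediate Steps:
d(Z) = Z/55 (d(Z) = Z*(1/55) = Z/55)
D(51, -42)/d(-49) = 51/(((1/55)*(-49))) = 51/(-49/55) = 51*(-55/49) = -2805/49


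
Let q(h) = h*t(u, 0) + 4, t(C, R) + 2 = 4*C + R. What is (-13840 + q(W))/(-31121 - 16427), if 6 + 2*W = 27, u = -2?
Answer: 13941/47548 ≈ 0.29320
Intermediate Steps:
t(C, R) = -2 + R + 4*C (t(C, R) = -2 + (4*C + R) = -2 + (R + 4*C) = -2 + R + 4*C)
W = 21/2 (W = -3 + (1/2)*27 = -3 + 27/2 = 21/2 ≈ 10.500)
q(h) = 4 - 10*h (q(h) = h*(-2 + 0 + 4*(-2)) + 4 = h*(-2 + 0 - 8) + 4 = h*(-10) + 4 = -10*h + 4 = 4 - 10*h)
(-13840 + q(W))/(-31121 - 16427) = (-13840 + (4 - 10*21/2))/(-31121 - 16427) = (-13840 + (4 - 105))/(-47548) = (-13840 - 101)*(-1/47548) = -13941*(-1/47548) = 13941/47548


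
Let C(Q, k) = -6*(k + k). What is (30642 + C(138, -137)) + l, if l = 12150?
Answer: 44436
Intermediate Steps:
C(Q, k) = -12*k
(30642 + C(138, -137)) + l = (30642 - 12*(-137)) + 12150 = (30642 + 1644) + 12150 = 32286 + 12150 = 44436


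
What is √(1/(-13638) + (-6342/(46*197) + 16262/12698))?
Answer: √89390902940698248249234/392328696522 ≈ 0.76207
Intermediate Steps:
√(1/(-13638) + (-6342/(46*197) + 16262/12698)) = √(-1/13638 + (-6342/9062 + 16262*(1/12698))) = √(-1/13638 + (-6342*1/9062 + 8131/6349)) = √(-1/13638 + (-3171/4531 + 8131/6349)) = √(-1/13638 + 16708882/28767319) = √(227846965397/392328696522) = √89390902940698248249234/392328696522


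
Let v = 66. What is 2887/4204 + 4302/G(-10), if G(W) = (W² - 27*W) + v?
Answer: 4836085/458236 ≈ 10.554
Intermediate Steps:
G(W) = 66 + W² - 27*W (G(W) = (W² - 27*W) + 66 = 66 + W² - 27*W)
2887/4204 + 4302/G(-10) = 2887/4204 + 4302/(66 + (-10)² - 27*(-10)) = 2887*(1/4204) + 4302/(66 + 100 + 270) = 2887/4204 + 4302/436 = 2887/4204 + 4302*(1/436) = 2887/4204 + 2151/218 = 4836085/458236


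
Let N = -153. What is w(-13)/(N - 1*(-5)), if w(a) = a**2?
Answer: -169/148 ≈ -1.1419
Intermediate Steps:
w(-13)/(N - 1*(-5)) = (-13)**2/(-153 - 1*(-5)) = 169/(-153 + 5) = 169/(-148) = 169*(-1/148) = -169/148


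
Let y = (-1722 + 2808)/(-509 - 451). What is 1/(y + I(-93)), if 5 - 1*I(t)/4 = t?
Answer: 160/62539 ≈ 0.0025584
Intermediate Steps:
I(t) = 20 - 4*t
y = -181/160 (y = 1086/(-960) = 1086*(-1/960) = -181/160 ≈ -1.1313)
1/(y + I(-93)) = 1/(-181/160 + (20 - 4*(-93))) = 1/(-181/160 + (20 + 372)) = 1/(-181/160 + 392) = 1/(62539/160) = 160/62539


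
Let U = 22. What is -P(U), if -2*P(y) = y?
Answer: 11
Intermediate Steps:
P(y) = -y/2
-P(U) = -(-1)*22/2 = -1*(-11) = 11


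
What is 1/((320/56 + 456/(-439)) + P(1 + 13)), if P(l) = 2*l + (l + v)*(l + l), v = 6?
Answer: 3073/1821292 ≈ 0.0016873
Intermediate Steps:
P(l) = 2*l + 2*l*(6 + l) (P(l) = 2*l + (l + 6)*(l + l) = 2*l + (6 + l)*(2*l) = 2*l + 2*l*(6 + l))
1/((320/56 + 456/(-439)) + P(1 + 13)) = 1/((320/56 + 456/(-439)) + 2*(1 + 13)*(7 + (1 + 13))) = 1/((320*(1/56) + 456*(-1/439)) + 2*14*(7 + 14)) = 1/((40/7 - 456/439) + 2*14*21) = 1/(14368/3073 + 588) = 1/(1821292/3073) = 3073/1821292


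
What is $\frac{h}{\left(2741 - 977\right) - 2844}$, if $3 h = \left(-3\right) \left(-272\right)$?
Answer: $- \frac{34}{135} \approx -0.25185$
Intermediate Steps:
$h = 272$ ($h = \frac{\left(-3\right) \left(-272\right)}{3} = \frac{1}{3} \cdot 816 = 272$)
$\frac{h}{\left(2741 - 977\right) - 2844} = \frac{272}{\left(2741 - 977\right) - 2844} = \frac{272}{1764 - 2844} = \frac{272}{-1080} = 272 \left(- \frac{1}{1080}\right) = - \frac{34}{135}$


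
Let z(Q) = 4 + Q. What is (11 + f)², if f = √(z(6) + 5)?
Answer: (11 + √15)² ≈ 221.21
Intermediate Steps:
f = √15 (f = √((4 + 6) + 5) = √(10 + 5) = √15 ≈ 3.8730)
(11 + f)² = (11 + √15)²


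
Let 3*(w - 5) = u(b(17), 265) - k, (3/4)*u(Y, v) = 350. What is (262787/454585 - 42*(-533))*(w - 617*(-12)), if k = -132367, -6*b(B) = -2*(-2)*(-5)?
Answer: 4733972349277654/4091265 ≈ 1.1571e+9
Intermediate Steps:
b(B) = 10/3 (b(B) = -(-2*(-2))*(-5)/6 = -2*(-5)/3 = -⅙*(-20) = 10/3)
u(Y, v) = 1400/3 (u(Y, v) = (4/3)*350 = 1400/3)
w = 398546/9 (w = 5 + (1400/3 - 1*(-132367))/3 = 5 + (1400/3 + 132367)/3 = 5 + (⅓)*(398501/3) = 5 + 398501/9 = 398546/9 ≈ 44283.)
(262787/454585 - 42*(-533))*(w - 617*(-12)) = (262787/454585 - 42*(-533))*(398546/9 - 617*(-12)) = (262787*(1/454585) + 22386)*(398546/9 + 7404) = (262787/454585 + 22386)*(465182/9) = (10176602597/454585)*(465182/9) = 4733972349277654/4091265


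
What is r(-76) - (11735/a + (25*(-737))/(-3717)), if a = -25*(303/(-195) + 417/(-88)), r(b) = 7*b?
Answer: -81817338973/133785981 ≈ -611.55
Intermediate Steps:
a = 179965/1144 (a = -25*(303*(-1/195) + 417*(-1/88)) = -25*(-101/65 - 417/88) = -25*(-35993/5720) = 179965/1144 ≈ 157.31)
r(-76) - (11735/a + (25*(-737))/(-3717)) = 7*(-76) - (11735/(179965/1144) + (25*(-737))/(-3717)) = -532 - (11735*(1144/179965) - 18425*(-1/3717)) = -532 - (2684968/35993 + 18425/3717) = -532 - 1*10643197081/133785981 = -532 - 10643197081/133785981 = -81817338973/133785981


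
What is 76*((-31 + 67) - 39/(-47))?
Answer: 131556/47 ≈ 2799.1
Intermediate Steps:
76*((-31 + 67) - 39/(-47)) = 76*(36 - 39*(-1/47)) = 76*(36 + 39/47) = 76*(1731/47) = 131556/47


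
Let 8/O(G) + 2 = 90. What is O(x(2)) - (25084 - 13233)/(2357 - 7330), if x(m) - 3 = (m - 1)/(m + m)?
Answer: 135334/54703 ≈ 2.4740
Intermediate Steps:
x(m) = 3 + (-1 + m)/(2*m) (x(m) = 3 + (m - 1)/(m + m) = 3 + (-1 + m)/((2*m)) = 3 + (-1 + m)*(1/(2*m)) = 3 + (-1 + m)/(2*m))
O(G) = 1/11 (O(G) = 8/(-2 + 90) = 8/88 = 8*(1/88) = 1/11)
O(x(2)) - (25084 - 13233)/(2357 - 7330) = 1/11 - (25084 - 13233)/(2357 - 7330) = 1/11 - 11851/(-4973) = 1/11 - 11851*(-1)/4973 = 1/11 - 1*(-11851/4973) = 1/11 + 11851/4973 = 135334/54703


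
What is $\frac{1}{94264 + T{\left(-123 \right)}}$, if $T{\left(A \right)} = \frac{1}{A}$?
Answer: $\frac{123}{11594471} \approx 1.0609 \cdot 10^{-5}$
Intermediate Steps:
$\frac{1}{94264 + T{\left(-123 \right)}} = \frac{1}{94264 + \frac{1}{-123}} = \frac{1}{94264 - \frac{1}{123}} = \frac{1}{\frac{11594471}{123}} = \frac{123}{11594471}$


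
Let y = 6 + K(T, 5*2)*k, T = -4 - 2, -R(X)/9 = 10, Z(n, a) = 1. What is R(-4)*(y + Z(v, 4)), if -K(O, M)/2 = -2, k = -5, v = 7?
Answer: 1170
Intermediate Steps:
R(X) = -90 (R(X) = -9*10 = -90)
T = -6
K(O, M) = 4 (K(O, M) = -2*(-2) = 4)
y = -14 (y = 6 + 4*(-5) = 6 - 20 = -14)
R(-4)*(y + Z(v, 4)) = -90*(-14 + 1) = -90*(-13) = 1170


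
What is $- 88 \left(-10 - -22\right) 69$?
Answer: $-72864$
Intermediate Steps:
$- 88 \left(-10 - -22\right) 69 = - 88 \left(-10 + 22\right) 69 = \left(-88\right) 12 \cdot 69 = \left(-1056\right) 69 = -72864$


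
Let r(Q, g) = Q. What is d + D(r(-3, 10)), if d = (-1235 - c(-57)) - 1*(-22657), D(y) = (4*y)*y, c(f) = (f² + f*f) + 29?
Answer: 14931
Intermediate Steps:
c(f) = 29 + 2*f² (c(f) = (f² + f²) + 29 = 2*f² + 29 = 29 + 2*f²)
D(y) = 4*y²
d = 14895 (d = (-1235 - (29 + 2*(-57)²)) - 1*(-22657) = (-1235 - (29 + 2*3249)) + 22657 = (-1235 - (29 + 6498)) + 22657 = (-1235 - 1*6527) + 22657 = (-1235 - 6527) + 22657 = -7762 + 22657 = 14895)
d + D(r(-3, 10)) = 14895 + 4*(-3)² = 14895 + 4*9 = 14895 + 36 = 14931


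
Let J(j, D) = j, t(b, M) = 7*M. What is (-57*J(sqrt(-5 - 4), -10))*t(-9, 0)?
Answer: 0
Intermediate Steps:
(-57*J(sqrt(-5 - 4), -10))*t(-9, 0) = (-57*sqrt(-5 - 4))*(7*0) = -171*I*0 = 0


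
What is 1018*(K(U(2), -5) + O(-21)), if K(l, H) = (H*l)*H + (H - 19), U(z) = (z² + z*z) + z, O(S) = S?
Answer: 208690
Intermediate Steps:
U(z) = z + 2*z² (U(z) = (z² + z²) + z = 2*z² + z = z + 2*z²)
K(l, H) = -19 + H + l*H² (K(l, H) = l*H² + (-19 + H) = -19 + H + l*H²)
1018*(K(U(2), -5) + O(-21)) = 1018*((-19 - 5 + (2*(1 + 2*2))*(-5)²) - 21) = 1018*((-19 - 5 + (2*(1 + 4))*25) - 21) = 1018*((-19 - 5 + (2*5)*25) - 21) = 1018*((-19 - 5 + 10*25) - 21) = 1018*((-19 - 5 + 250) - 21) = 1018*(226 - 21) = 1018*205 = 208690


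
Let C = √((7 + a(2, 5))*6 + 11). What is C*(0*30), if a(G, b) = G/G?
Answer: 0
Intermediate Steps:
a(G, b) = 1
C = √59 (C = √((7 + 1)*6 + 11) = √(8*6 + 11) = √(48 + 11) = √59 ≈ 7.6811)
C*(0*30) = √59*(0*30) = √59*0 = 0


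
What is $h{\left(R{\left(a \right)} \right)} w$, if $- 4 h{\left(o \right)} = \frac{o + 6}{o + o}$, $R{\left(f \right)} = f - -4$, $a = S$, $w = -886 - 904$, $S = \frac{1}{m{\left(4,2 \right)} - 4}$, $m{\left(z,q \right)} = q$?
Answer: $\frac{17005}{28} \approx 607.32$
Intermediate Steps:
$S = - \frac{1}{2}$ ($S = \frac{1}{2 - 4} = \frac{1}{-2} = - \frac{1}{2} \approx -0.5$)
$w = -1790$ ($w = -886 - 904 = -1790$)
$a = - \frac{1}{2} \approx -0.5$
$R{\left(f \right)} = 4 + f$ ($R{\left(f \right)} = f + 4 = 4 + f$)
$h{\left(o \right)} = - \frac{6 + o}{8 o}$ ($h{\left(o \right)} = - \frac{\left(o + 6\right) \frac{1}{o + o}}{4} = - \frac{\left(6 + o\right) \frac{1}{2 o}}{4} = - \frac{\frac{1}{2} \frac{1}{o} \left(6 + o\right)}{4} = - \frac{6 + o}{8 o}$)
$h{\left(R{\left(a \right)} \right)} w = \frac{-6 - \left(4 - \frac{1}{2}\right)}{8 \left(4 - \frac{1}{2}\right)} \left(-1790\right) = \frac{-6 - \frac{7}{2}}{8 \cdot \frac{7}{2}} \left(-1790\right) = \frac{1}{8} \cdot \frac{2}{7} \left(-6 - \frac{7}{2}\right) \left(-1790\right) = \frac{1}{8} \cdot \frac{2}{7} \left(- \frac{19}{2}\right) \left(-1790\right) = \left(- \frac{19}{56}\right) \left(-1790\right) = \frac{17005}{28}$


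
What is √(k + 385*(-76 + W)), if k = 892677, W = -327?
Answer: √737522 ≈ 858.79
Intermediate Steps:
√(k + 385*(-76 + W)) = √(892677 + 385*(-76 - 327)) = √(892677 + 385*(-403)) = √(892677 - 155155) = √737522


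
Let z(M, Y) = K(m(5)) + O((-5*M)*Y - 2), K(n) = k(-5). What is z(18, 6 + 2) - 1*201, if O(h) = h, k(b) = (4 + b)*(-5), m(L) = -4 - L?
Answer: -918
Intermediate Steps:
k(b) = -20 - 5*b
K(n) = 5 (K(n) = -20 - 5*(-5) = -20 + 25 = 5)
z(M, Y) = 3 - 5*M*Y (z(M, Y) = 5 + ((-5*M)*Y - 2) = 5 + (-5*M*Y - 2) = 5 + (-2 - 5*M*Y) = 3 - 5*M*Y)
z(18, 6 + 2) - 1*201 = (3 - 5*18*(6 + 2)) - 1*201 = (3 - 5*18*8) - 201 = (3 - 720) - 201 = -717 - 201 = -918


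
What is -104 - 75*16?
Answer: -1304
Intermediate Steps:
-104 - 75*16 = -104 - 1200 = -1304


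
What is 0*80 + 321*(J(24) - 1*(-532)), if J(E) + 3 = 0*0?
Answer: 169809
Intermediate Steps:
J(E) = -3 (J(E) = -3 + 0*0 = -3 + 0 = -3)
0*80 + 321*(J(24) - 1*(-532)) = 0*80 + 321*(-3 - 1*(-532)) = 0 + 321*(-3 + 532) = 0 + 321*529 = 0 + 169809 = 169809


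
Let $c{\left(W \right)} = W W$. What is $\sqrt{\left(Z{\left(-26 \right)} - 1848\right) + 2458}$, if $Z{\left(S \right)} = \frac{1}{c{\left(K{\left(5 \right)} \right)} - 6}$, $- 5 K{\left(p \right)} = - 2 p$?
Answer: $\frac{\sqrt{2438}}{2} \approx 24.688$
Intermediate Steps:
$K{\left(p \right)} = \frac{2 p}{5}$ ($K{\left(p \right)} = - \frac{\left(-2\right) p}{5} = \frac{2 p}{5}$)
$c{\left(W \right)} = W^{2}$
$Z{\left(S \right)} = - \frac{1}{2}$ ($Z{\left(S \right)} = \frac{1}{\left(\frac{2}{5} \cdot 5\right)^{2} - 6} = \frac{1}{2^{2} - 6} = \frac{1}{4 - 6} = \frac{1}{-2} = - \frac{1}{2}$)
$\sqrt{\left(Z{\left(-26 \right)} - 1848\right) + 2458} = \sqrt{\left(- \frac{1}{2} - 1848\right) + 2458} = \sqrt{- \frac{3697}{2} + 2458} = \sqrt{\frac{1219}{2}} = \frac{\sqrt{2438}}{2}$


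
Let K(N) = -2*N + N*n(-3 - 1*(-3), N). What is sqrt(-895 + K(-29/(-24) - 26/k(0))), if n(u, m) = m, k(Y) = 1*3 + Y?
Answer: I*sqrt(474887)/24 ≈ 28.713*I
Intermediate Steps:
k(Y) = 3 + Y
K(N) = N**2 - 2*N (K(N) = -2*N + N*N = -2*N + N**2 = N**2 - 2*N)
sqrt(-895 + K(-29/(-24) - 26/k(0))) = sqrt(-895 + (-29/(-24) - 26/(3 + 0))*(-2 + (-29/(-24) - 26/(3 + 0)))) = sqrt(-895 + (-29*(-1/24) - 26/3)*(-2 + (-29*(-1/24) - 26/3))) = sqrt(-895 + (29/24 - 26*1/3)*(-2 + (29/24 - 26*1/3))) = sqrt(-895 + (29/24 - 26/3)*(-2 + (29/24 - 26/3))) = sqrt(-895 - 179*(-2 - 179/24)/24) = sqrt(-895 - 179/24*(-227/24)) = sqrt(-895 + 40633/576) = sqrt(-474887/576) = I*sqrt(474887)/24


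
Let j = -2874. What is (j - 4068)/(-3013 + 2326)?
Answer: 2314/229 ≈ 10.105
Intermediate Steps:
(j - 4068)/(-3013 + 2326) = (-2874 - 4068)/(-3013 + 2326) = -6942/(-687) = -6942*(-1/687) = 2314/229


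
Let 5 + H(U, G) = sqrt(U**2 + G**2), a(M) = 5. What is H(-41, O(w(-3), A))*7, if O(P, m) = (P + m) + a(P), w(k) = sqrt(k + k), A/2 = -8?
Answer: -35 + 7*sqrt(1796 - 22*I*sqrt(6)) ≈ 261.69 - 4.45*I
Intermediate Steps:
A = -16 (A = 2*(-8) = -16)
w(k) = sqrt(2)*sqrt(k) (w(k) = sqrt(2*k) = sqrt(2)*sqrt(k))
O(P, m) = 5 + P + m (O(P, m) = (P + m) + 5 = 5 + P + m)
H(U, G) = -5 + sqrt(G**2 + U**2) (H(U, G) = -5 + sqrt(U**2 + G**2) = -5 + sqrt(G**2 + U**2))
H(-41, O(w(-3), A))*7 = (-5 + sqrt((5 + sqrt(2)*sqrt(-3) - 16)**2 + (-41)**2))*7 = (-5 + sqrt((5 + sqrt(2)*(I*sqrt(3)) - 16)**2 + 1681))*7 = (-5 + sqrt((5 + I*sqrt(6) - 16)**2 + 1681))*7 = (-5 + sqrt((-11 + I*sqrt(6))**2 + 1681))*7 = (-5 + sqrt(1681 + (-11 + I*sqrt(6))**2))*7 = -35 + 7*sqrt(1681 + (-11 + I*sqrt(6))**2)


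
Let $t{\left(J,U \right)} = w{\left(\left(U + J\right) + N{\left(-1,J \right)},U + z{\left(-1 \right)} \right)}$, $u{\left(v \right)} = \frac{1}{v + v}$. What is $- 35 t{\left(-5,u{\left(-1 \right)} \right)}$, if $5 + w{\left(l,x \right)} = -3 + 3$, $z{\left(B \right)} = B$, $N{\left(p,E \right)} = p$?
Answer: $175$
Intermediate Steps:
$u{\left(v \right)} = \frac{1}{2 v}$
$w{\left(l,x \right)} = -5$ ($w{\left(l,x \right)} = -5 + \left(-3 + 3\right) = -5 + 0 = -5$)
$t{\left(J,U \right)} = -5$
$- 35 t{\left(-5,u{\left(-1 \right)} \right)} = \left(-35\right) \left(-5\right) = 175$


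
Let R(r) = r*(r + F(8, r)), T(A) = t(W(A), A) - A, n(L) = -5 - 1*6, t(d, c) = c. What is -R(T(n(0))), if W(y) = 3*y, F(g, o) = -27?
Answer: 0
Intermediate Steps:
n(L) = -11 (n(L) = -5 - 6 = -11)
T(A) = 0 (T(A) = A - A = 0)
R(r) = r*(-27 + r) (R(r) = r*(r - 27) = r*(-27 + r))
-R(T(n(0))) = -0*(-27 + 0) = -0*(-27) = -1*0 = 0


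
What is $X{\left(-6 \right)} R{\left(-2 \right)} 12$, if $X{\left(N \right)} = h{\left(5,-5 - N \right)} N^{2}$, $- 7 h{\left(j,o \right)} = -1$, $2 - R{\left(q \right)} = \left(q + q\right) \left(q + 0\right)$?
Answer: $- \frac{2592}{7} \approx -370.29$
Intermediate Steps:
$R{\left(q \right)} = 2 - 2 q^{2}$ ($R{\left(q \right)} = 2 - \left(q + q\right) \left(q + 0\right) = 2 - 2 q q = 2 - 2 q^{2}$)
$h{\left(j,o \right)} = \frac{1}{7}$ ($h{\left(j,o \right)} = \left(- \frac{1}{7}\right) \left(-1\right) = \frac{1}{7}$)
$X{\left(N \right)} = \frac{N^{2}}{7}$
$X{\left(-6 \right)} R{\left(-2 \right)} 12 = \frac{\left(-6\right)^{2}}{7} \left(2 - 2 \left(-2\right)^{2}\right) 12 = \frac{1}{7} \cdot 36 \left(2 - 8\right) 12 = \frac{36 \left(2 - 8\right)}{7} \cdot 12 = \frac{36}{7} \left(-6\right) 12 = \left(- \frac{216}{7}\right) 12 = - \frac{2592}{7}$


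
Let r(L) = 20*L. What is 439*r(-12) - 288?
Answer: -105648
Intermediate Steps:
439*r(-12) - 288 = 439*(20*(-12)) - 288 = 439*(-240) - 288 = -105360 - 288 = -105648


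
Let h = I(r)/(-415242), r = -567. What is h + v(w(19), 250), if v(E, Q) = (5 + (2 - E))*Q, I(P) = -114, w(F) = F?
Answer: -207620981/69207 ≈ -3000.0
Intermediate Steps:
v(E, Q) = Q*(7 - E) (v(E, Q) = (7 - E)*Q = Q*(7 - E))
h = 19/69207 (h = -114/(-415242) = -114*(-1/415242) = 19/69207 ≈ 0.00027454)
h + v(w(19), 250) = 19/69207 + 250*(7 - 1*19) = 19/69207 + 250*(7 - 19) = 19/69207 + 250*(-12) = 19/69207 - 3000 = -207620981/69207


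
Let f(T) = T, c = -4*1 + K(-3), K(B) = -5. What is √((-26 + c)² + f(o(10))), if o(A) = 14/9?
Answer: √11039/3 ≈ 35.022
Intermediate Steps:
o(A) = 14/9 (o(A) = 14*(⅑) = 14/9)
c = -9 (c = -4*1 - 5 = -4 - 5 = -9)
√((-26 + c)² + f(o(10))) = √((-26 - 9)² + 14/9) = √((-35)² + 14/9) = √(1225 + 14/9) = √(11039/9) = √11039/3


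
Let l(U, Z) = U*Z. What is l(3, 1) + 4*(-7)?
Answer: -25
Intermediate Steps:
l(3, 1) + 4*(-7) = 3*1 + 4*(-7) = 3 - 28 = -25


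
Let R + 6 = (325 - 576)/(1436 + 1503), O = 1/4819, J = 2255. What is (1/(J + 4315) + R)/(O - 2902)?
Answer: 566239781509/270034503222510 ≈ 0.0020969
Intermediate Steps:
O = 1/4819 ≈ 0.00020751
R = -17885/2939 (R = -6 + (325 - 576)/(1436 + 1503) = -6 - 251/2939 = -17885/2939 ≈ -6.0854)
(1/(J + 4315) + R)/(O - 2902) = (1/(2255 + 4315) - 17885/2939)/(1/4819 - 2902) = (1/6570 - 17885/2939)/(-13984737/4819) = (1/6570 - 17885/2939)*(-4819/13984737) = -117501511/19309230*(-4819/13984737) = 566239781509/270034503222510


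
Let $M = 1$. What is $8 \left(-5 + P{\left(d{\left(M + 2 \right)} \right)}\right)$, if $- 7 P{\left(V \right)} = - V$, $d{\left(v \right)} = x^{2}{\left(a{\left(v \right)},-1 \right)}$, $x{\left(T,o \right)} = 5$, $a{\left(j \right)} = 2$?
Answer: $- \frac{80}{7} \approx -11.429$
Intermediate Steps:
$d{\left(v \right)} = 25$ ($d{\left(v \right)} = 5^{2} = 25$)
$P{\left(V \right)} = \frac{V}{7}$ ($P{\left(V \right)} = - \frac{\left(-1\right) V}{7} = \frac{V}{7}$)
$8 \left(-5 + P{\left(d{\left(M + 2 \right)} \right)}\right) = 8 \left(-5 + \frac{1}{7} \cdot 25\right) = 8 \left(-5 + \frac{25}{7}\right) = 8 \left(- \frac{10}{7}\right) = - \frac{80}{7}$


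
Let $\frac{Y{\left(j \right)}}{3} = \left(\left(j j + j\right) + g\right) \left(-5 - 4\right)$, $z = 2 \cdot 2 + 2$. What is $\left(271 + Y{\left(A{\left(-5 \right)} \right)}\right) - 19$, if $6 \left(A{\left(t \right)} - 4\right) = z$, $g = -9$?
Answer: $-315$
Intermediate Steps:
$z = 6$ ($z = 4 + 2 = 6$)
$A{\left(t \right)} = 5$ ($A{\left(t \right)} = 4 + \frac{1}{6} \cdot 6 = 4 + 1 = 5$)
$Y{\left(j \right)} = 243 - 27 j - 27 j^{2}$ ($Y{\left(j \right)} = 3 \left(\left(j j + j\right) - 9\right) \left(-5 - 4\right) = 3 \left(\left(j^{2} + j\right) - 9\right) \left(-9\right) = 3 \left(\left(j + j^{2}\right) - 9\right) \left(-9\right) = 3 \left(-9 + j + j^{2}\right) \left(-9\right) = 3 \left(81 - 9 j - 9 j^{2}\right) = 243 - 27 j - 27 j^{2}$)
$\left(271 + Y{\left(A{\left(-5 \right)} \right)}\right) - 19 = \left(271 - \left(-108 + 675\right)\right) - 19 = \left(271 - 567\right) - 19 = -296 - 19 = -315$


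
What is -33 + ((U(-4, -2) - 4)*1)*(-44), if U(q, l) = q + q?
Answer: 495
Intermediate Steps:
U(q, l) = 2*q
-33 + ((U(-4, -2) - 4)*1)*(-44) = -33 + ((2*(-4) - 4)*1)*(-44) = -33 + ((-8 - 4)*1)*(-44) = -33 - 12*1*(-44) = -33 - 12*(-44) = -33 + 528 = 495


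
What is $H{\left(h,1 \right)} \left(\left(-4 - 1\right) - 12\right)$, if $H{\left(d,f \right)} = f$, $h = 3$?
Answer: $-17$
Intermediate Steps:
$H{\left(h,1 \right)} \left(\left(-4 - 1\right) - 12\right) = 1 \left(\left(-4 - 1\right) - 12\right) = 1 \left(-5 - 12\right) = 1 \left(-17\right) = -17$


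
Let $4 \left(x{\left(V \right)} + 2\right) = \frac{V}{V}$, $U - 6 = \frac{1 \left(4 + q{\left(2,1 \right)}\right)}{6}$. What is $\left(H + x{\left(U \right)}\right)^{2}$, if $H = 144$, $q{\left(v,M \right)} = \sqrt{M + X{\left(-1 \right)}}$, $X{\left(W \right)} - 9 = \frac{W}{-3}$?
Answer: $\frac{323761}{16} \approx 20235.0$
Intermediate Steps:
$X{\left(W \right)} = 9 - \frac{W}{3}$ ($X{\left(W \right)} = 9 + \frac{W}{-3} = 9 + W \left(- \frac{1}{3}\right) = 9 - \frac{W}{3}$)
$q{\left(v,M \right)} = \sqrt{\frac{28}{3} + M}$ ($q{\left(v,M \right)} = \sqrt{M + \left(9 - - \frac{1}{3}\right)} = \sqrt{M + \left(9 + \frac{1}{3}\right)} = \sqrt{M + \frac{28}{3}} = \sqrt{\frac{28}{3} + M}$)
$U = \frac{20}{3} + \frac{\sqrt{93}}{18}$ ($U = 6 + \frac{1 \left(4 + \frac{\sqrt{84 + 9 \cdot 1}}{3}\right)}{6} = 6 + 1 \left(4 + \frac{\sqrt{84 + 9}}{3}\right) \frac{1}{6} = 6 + 1 \left(4 + \frac{\sqrt{93}}{3}\right) \frac{1}{6} = 6 + \left(4 + \frac{\sqrt{93}}{3}\right) \frac{1}{6} = 6 + \left(\frac{2}{3} + \frac{\sqrt{93}}{18}\right) = \frac{20}{3} + \frac{\sqrt{93}}{18} \approx 7.2024$)
$x{\left(V \right)} = - \frac{7}{4}$ ($x{\left(V \right)} = -2 + \frac{V \frac{1}{V}}{4} = -2 + \frac{1}{4} \cdot 1 = -2 + \frac{1}{4} = - \frac{7}{4}$)
$\left(H + x{\left(U \right)}\right)^{2} = \left(144 - \frac{7}{4}\right)^{2} = \left(\frac{569}{4}\right)^{2} = \frac{323761}{16}$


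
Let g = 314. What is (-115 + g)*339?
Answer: 67461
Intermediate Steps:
(-115 + g)*339 = (-115 + 314)*339 = 199*339 = 67461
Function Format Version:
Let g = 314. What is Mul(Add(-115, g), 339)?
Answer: 67461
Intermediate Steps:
Mul(Add(-115, g), 339) = Mul(Add(-115, 314), 339) = Mul(199, 339) = 67461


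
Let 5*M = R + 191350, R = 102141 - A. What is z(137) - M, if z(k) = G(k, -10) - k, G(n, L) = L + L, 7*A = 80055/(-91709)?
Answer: -188914383843/3209815 ≈ -58855.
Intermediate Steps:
A = -80055/641963 (A = (80055/(-91709))/7 = (80055*(-1/91709))/7 = (⅐)*(-80055/91709) = -80055/641963 ≈ -0.12470)
R = 65570822838/641963 (R = 102141 - 1*(-80055/641963) = 102141 + 80055/641963 = 65570822838/641963 ≈ 1.0214e+5)
G(n, L) = 2*L
z(k) = -20 - k (z(k) = 2*(-10) - k = -20 - k)
M = 188410442888/3209815 (M = (65570822838/641963 + 191350)/5 = (⅕)*(188410442888/641963) = 188410442888/3209815 ≈ 58698.)
z(137) - M = (-20 - 1*137) - 1*188410442888/3209815 = (-20 - 137) - 188410442888/3209815 = -157 - 188410442888/3209815 = -188914383843/3209815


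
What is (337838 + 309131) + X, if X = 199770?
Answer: 846739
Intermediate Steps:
(337838 + 309131) + X = (337838 + 309131) + 199770 = 646969 + 199770 = 846739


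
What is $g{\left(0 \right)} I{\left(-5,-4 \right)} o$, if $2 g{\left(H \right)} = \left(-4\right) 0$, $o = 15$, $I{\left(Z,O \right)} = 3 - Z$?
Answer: $0$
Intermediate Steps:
$g{\left(H \right)} = 0$ ($g{\left(H \right)} = \frac{\left(-4\right) 0}{2} = \frac{1}{2} \cdot 0 = 0$)
$g{\left(0 \right)} I{\left(-5,-4 \right)} o = 0 \left(3 - -5\right) 15 = 0 \left(3 + 5\right) 15 = 0 \cdot 8 \cdot 15 = 0 \cdot 15 = 0$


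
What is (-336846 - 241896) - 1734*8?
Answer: -592614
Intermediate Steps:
(-336846 - 241896) - 1734*8 = -578742 - 13872 = -592614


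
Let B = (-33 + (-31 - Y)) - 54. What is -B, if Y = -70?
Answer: 48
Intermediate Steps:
B = -48 (B = (-33 + (-31 - 1*(-70))) - 54 = (-33 + (-31 + 70)) - 54 = (-33 + 39) - 54 = 6 - 54 = -48)
-B = -1*(-48) = 48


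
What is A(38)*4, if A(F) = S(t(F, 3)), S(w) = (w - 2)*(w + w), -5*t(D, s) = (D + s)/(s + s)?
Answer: 8282/225 ≈ 36.809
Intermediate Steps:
t(D, s) = -(D + s)/(10*s) (t(D, s) = -(D + s)/(5*(s + s)) = -(D + s)/(5*(2*s)) = -(D + s)*1/(2*s)/5 = -(D + s)/(10*s))
S(w) = 2*w*(-2 + w) (S(w) = (-2 + w)*(2*w) = 2*w*(-2 + w))
A(F) = 2*(-21/10 - F/30)*(-1/10 - F/30) (A(F) = 2*((1/10)*(-F - 1*3)/3)*(-2 + (1/10)*(-F - 1*3)/3) = 2*((1/10)*(1/3)*(-F - 3))*(-2 + (1/10)*(1/3)*(-F - 3)) = 2*((1/10)*(1/3)*(-3 - F))*(-2 + (1/10)*(1/3)*(-3 - F)) = 2*(-1/10 - F/30)*(-2 + (-1/10 - F/30)) = 2*(-1/10 - F/30)*(-21/10 - F/30) = 2*(-21/10 - F/30)*(-1/10 - F/30))
A(38)*4 = ((3 + 38)*(63 + 38)/450)*4 = ((1/450)*41*101)*4 = (4141/450)*4 = 8282/225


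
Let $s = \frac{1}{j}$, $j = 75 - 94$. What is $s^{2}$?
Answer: $\frac{1}{361} \approx 0.0027701$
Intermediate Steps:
$j = -19$ ($j = 75 - 94 = -19$)
$s = - \frac{1}{19}$ ($s = \frac{1}{-19} = - \frac{1}{19} \approx -0.052632$)
$s^{2} = \left(- \frac{1}{19}\right)^{2} = \frac{1}{361}$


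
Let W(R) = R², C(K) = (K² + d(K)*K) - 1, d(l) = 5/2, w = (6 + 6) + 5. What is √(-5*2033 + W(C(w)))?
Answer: 3*√44029/2 ≈ 314.75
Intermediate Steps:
w = 17 (w = 12 + 5 = 17)
d(l) = 5/2 (d(l) = 5*(½) = 5/2)
C(K) = -1 + K² + 5*K/2 (C(K) = (K² + 5*K/2) - 1 = -1 + K² + 5*K/2)
√(-5*2033 + W(C(w))) = √(-5*2033 + (-1 + 17² + (5/2)*17)²) = √(-10165 + (-1 + 289 + 85/2)²) = √(-10165 + (661/2)²) = √(-10165 + 436921/4) = √(396261/4) = 3*√44029/2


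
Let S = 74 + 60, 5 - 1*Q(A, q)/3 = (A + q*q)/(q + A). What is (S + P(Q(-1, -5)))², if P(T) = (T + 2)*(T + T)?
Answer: 2890000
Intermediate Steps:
Q(A, q) = 15 - 3*(A + q²)/(A + q) (Q(A, q) = 15 - 3*(A + q*q)/(q + A) = 15 - 3*(A + q²)/(A + q))
P(T) = 2*T*(2 + T) (P(T) = (2 + T)*(2*T) = 2*T*(2 + T))
S = 134
(S + P(Q(-1, -5)))² = (134 + 2*(3*(-1*(-5)² + 4*(-1) + 5*(-5))/(-1 - 5))*(2 + 3*(-1*(-5)² + 4*(-1) + 5*(-5))/(-1 - 5)))² = (134 + 2*(3*(-1*25 - 4 - 25)/(-6))*(2 + 3*(-1*25 - 4 - 25)/(-6)))² = (134 + 2*(3*(-⅙)*(-25 - 4 - 25))*(2 + 3*(-⅙)*(-25 - 4 - 25)))² = (134 + 2*(3*(-⅙)*(-54))*(2 + 3*(-⅙)*(-54)))² = (134 + 2*27*(2 + 27))² = (134 + 2*27*29)² = (134 + 1566)² = 1700² = 2890000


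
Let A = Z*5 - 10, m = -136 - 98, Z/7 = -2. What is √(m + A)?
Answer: I*√314 ≈ 17.72*I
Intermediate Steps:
Z = -14 (Z = 7*(-2) = -14)
m = -234
A = -80 (A = -14*5 - 10 = -70 - 10 = -80)
√(m + A) = √(-234 - 80) = √(-314) = I*√314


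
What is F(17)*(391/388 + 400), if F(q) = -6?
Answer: -466773/194 ≈ -2406.0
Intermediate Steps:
F(17)*(391/388 + 400) = -6*(391/388 + 400) = -6*155591/388 = -466773/194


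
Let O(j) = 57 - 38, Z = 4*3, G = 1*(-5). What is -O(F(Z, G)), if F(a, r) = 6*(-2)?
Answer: -19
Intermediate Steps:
G = -5
Z = 12
F(a, r) = -12
O(j) = 19
-O(F(Z, G)) = -1*19 = -19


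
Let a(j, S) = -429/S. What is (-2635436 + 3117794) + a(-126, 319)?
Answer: 13988343/29 ≈ 4.8236e+5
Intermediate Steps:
(-2635436 + 3117794) + a(-126, 319) = (-2635436 + 3117794) - 429/319 = 482358 - 429*1/319 = 482358 - 39/29 = 13988343/29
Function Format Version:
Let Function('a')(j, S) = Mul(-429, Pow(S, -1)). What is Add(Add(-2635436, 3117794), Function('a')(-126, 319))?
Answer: Rational(13988343, 29) ≈ 4.8236e+5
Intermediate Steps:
Add(Add(-2635436, 3117794), Function('a')(-126, 319)) = Add(Add(-2635436, 3117794), Mul(-429, Pow(319, -1))) = Add(482358, Mul(-429, Rational(1, 319))) = Add(482358, Rational(-39, 29)) = Rational(13988343, 29)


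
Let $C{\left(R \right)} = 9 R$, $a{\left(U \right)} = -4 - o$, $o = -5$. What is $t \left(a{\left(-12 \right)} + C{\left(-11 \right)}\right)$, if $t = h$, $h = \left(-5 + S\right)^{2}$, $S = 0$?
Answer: $-2450$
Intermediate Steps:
$a{\left(U \right)} = 1$ ($a{\left(U \right)} = -4 - -5 = -4 + 5 = 1$)
$h = 25$ ($h = \left(-5 + 0\right)^{2} = \left(-5\right)^{2} = 25$)
$t = 25$
$t \left(a{\left(-12 \right)} + C{\left(-11 \right)}\right) = 25 \left(1 + 9 \left(-11\right)\right) = 25 \left(1 - 99\right) = 25 \left(-98\right) = -2450$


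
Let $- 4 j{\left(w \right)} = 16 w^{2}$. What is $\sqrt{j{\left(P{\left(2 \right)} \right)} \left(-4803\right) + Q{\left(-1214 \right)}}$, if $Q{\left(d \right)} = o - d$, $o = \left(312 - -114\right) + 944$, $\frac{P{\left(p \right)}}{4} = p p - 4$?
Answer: $2 \sqrt{646} \approx 50.833$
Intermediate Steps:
$P{\left(p \right)} = -16 + 4 p^{2}$ ($P{\left(p \right)} = 4 \left(p p - 4\right) = 4 \left(p^{2} - 4\right) = 4 \left(-4 + p^{2}\right) = -16 + 4 p^{2}$)
$j{\left(w \right)} = - 4 w^{2}$ ($j{\left(w \right)} = - \frac{16 w^{2}}{4} = - 4 w^{2}$)
$o = 1370$ ($o = \left(312 + 114\right) + 944 = 426 + 944 = 1370$)
$Q{\left(d \right)} = 1370 - d$
$\sqrt{j{\left(P{\left(2 \right)} \right)} \left(-4803\right) + Q{\left(-1214 \right)}} = \sqrt{- 4 \left(-16 + 4 \cdot 2^{2}\right)^{2} \left(-4803\right) + \left(1370 - -1214\right)} = \sqrt{- 4 \left(-16 + 4 \cdot 4\right)^{2} \left(-4803\right) + \left(1370 + 1214\right)} = \sqrt{- 4 \left(-16 + 16\right)^{2} \left(-4803\right) + 2584} = \sqrt{- 4 \cdot 0^{2} \left(-4803\right) + 2584} = \sqrt{\left(-4\right) 0 \left(-4803\right) + 2584} = \sqrt{0 \left(-4803\right) + 2584} = \sqrt{0 + 2584} = \sqrt{2584} = 2 \sqrt{646}$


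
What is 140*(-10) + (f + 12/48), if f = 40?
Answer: -5439/4 ≈ -1359.8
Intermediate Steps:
140*(-10) + (f + 12/48) = 140*(-10) + (40 + 12/48) = -1400 + (40 + 12*(1/48)) = -1400 + (40 + ¼) = -1400 + 161/4 = -5439/4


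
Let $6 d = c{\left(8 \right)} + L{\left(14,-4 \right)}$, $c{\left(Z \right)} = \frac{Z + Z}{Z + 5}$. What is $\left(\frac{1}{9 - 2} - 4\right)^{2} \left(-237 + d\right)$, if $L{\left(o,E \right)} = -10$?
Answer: $- \frac{2259900}{637} \approx -3547.7$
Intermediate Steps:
$c{\left(Z \right)} = \frac{2 Z}{5 + Z}$
$d = - \frac{19}{13}$ ($d = \frac{2 \cdot 8 \frac{1}{5 + 8} - 10}{6} = \frac{2 \cdot 8 \cdot \frac{1}{13} - 10}{6} = \frac{\frac{16}{13} - 10}{6} = \frac{1}{6} \left(- \frac{114}{13}\right) = - \frac{19}{13} \approx -1.4615$)
$\left(\frac{1}{9 - 2} - 4\right)^{2} \left(-237 + d\right) = \left(\frac{1}{9 - 2} - 4\right)^{2} \left(-237 - \frac{19}{13}\right) = \left(\frac{1}{7} - 4\right)^{2} \left(- \frac{3100}{13}\right) = \left(- \frac{27}{7}\right)^{2} \left(- \frac{3100}{13}\right) = \frac{729}{49} \left(- \frac{3100}{13}\right) = - \frac{2259900}{637}$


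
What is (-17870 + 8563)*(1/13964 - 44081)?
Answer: 5728896701481/13964 ≈ 4.1026e+8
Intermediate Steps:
(-17870 + 8563)*(1/13964 - 44081) = -9307*(1/13964 - 44081) = -9307*(-615547083/13964) = 5728896701481/13964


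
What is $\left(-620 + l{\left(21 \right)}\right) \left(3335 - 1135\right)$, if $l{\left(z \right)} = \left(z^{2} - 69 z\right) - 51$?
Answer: $-3693800$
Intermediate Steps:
$l{\left(z \right)} = -51 + z^{2} - 69 z$
$\left(-620 + l{\left(21 \right)}\right) \left(3335 - 1135\right) = \left(-620 - \left(1500 - 441\right)\right) \left(3335 - 1135\right) = \left(-620 - 1059\right) 2200 = \left(-1679\right) 2200 = -3693800$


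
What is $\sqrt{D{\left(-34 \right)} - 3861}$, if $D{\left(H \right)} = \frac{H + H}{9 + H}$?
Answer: $\frac{i \sqrt{96457}}{5} \approx 62.115 i$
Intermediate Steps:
$D{\left(H \right)} = \frac{2 H}{9 + H}$
$\sqrt{D{\left(-34 \right)} - 3861} = \sqrt{2 \left(-34\right) \frac{1}{9 - 34} - 3861} = \sqrt{2 \left(-34\right) \frac{1}{-25} - 3861} = \sqrt{2 \left(-34\right) \left(- \frac{1}{25}\right) - 3861} = \sqrt{\frac{68}{25} - 3861} = \sqrt{- \frac{96457}{25}} = \frac{i \sqrt{96457}}{5}$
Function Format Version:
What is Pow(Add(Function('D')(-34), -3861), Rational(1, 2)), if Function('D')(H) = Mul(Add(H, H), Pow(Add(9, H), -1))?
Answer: Mul(Rational(1, 5), I, Pow(96457, Rational(1, 2))) ≈ Mul(62.115, I)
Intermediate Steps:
Function('D')(H) = Mul(2, H, Pow(Add(9, H), -1)) (Function('D')(H) = Mul(Mul(2, H), Pow(Add(9, H), -1)) = Mul(2, H, Pow(Add(9, H), -1)))
Pow(Add(Function('D')(-34), -3861), Rational(1, 2)) = Pow(Add(Mul(2, -34, Pow(Add(9, -34), -1)), -3861), Rational(1, 2)) = Pow(Add(Mul(2, -34, Pow(-25, -1)), -3861), Rational(1, 2)) = Pow(Add(Mul(2, -34, Rational(-1, 25)), -3861), Rational(1, 2)) = Pow(Add(Rational(68, 25), -3861), Rational(1, 2)) = Pow(Rational(-96457, 25), Rational(1, 2)) = Mul(Rational(1, 5), I, Pow(96457, Rational(1, 2)))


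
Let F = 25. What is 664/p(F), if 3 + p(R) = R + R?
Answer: 664/47 ≈ 14.128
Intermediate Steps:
p(R) = -3 + 2*R (p(R) = -3 + (R + R) = -3 + 2*R)
664/p(F) = 664/(-3 + 2*25) = 664/(-3 + 50) = 664/47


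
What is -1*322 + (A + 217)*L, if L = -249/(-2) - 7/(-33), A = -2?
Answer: 1748413/66 ≈ 26491.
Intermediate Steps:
L = 8231/66 (L = -249*(-½) - 7*(-1/33) = 249/2 + 7/33 = 8231/66 ≈ 124.71)
-1*322 + (A + 217)*L = -1*322 + (-2 + 217)*(8231/66) = -322 + 215*(8231/66) = -322 + 1769665/66 = 1748413/66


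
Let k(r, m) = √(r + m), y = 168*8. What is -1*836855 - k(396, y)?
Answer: -836855 - 2*√435 ≈ -8.3690e+5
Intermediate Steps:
y = 1344
k(r, m) = √(m + r)
-1*836855 - k(396, y) = -1*836855 - √(1344 + 396) = -836855 - √1740 = -836855 - 2*√435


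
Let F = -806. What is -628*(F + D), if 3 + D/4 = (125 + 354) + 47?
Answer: -807608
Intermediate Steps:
D = 2092 (D = -12 + 4*((125 + 354) + 47) = -12 + 4*(479 + 47) = -12 + 4*526 = -12 + 2104 = 2092)
-628*(F + D) = -628*(-806 + 2092) = -628*1286 = -807608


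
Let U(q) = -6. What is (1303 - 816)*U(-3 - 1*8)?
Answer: -2922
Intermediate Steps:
(1303 - 816)*U(-3 - 1*8) = (1303 - 816)*(-6) = 487*(-6) = -2922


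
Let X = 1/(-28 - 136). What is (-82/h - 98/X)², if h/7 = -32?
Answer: 3240378011025/12544 ≈ 2.5832e+8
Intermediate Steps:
h = -224 (h = 7*(-32) = -224)
X = -1/164 (X = 1/(-164) = -1/164 ≈ -0.0060976)
(-82/h - 98/X)² = (-82/(-224) - 98/(-1/164))² = (-82*(-1/224) - 98*(-164))² = (41/112 + 16072)² = (1800105/112)² = 3240378011025/12544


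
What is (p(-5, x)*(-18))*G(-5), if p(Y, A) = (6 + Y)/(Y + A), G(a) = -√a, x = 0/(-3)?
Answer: -18*I*√5/5 ≈ -8.0499*I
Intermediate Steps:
x = 0 (x = 0*(-⅓) = 0)
p(Y, A) = (6 + Y)/(A + Y)
(p(-5, x)*(-18))*G(-5) = (((6 - 5)/(0 - 5))*(-18))*(-√(-5)) = ((1/(-5))*(-18))*(-I*√5) = (-⅕*1*(-18))*(-I*√5) = (-⅕*(-18))*(-I*√5) = 18*(-I*√5)/5 = -18*I*√5/5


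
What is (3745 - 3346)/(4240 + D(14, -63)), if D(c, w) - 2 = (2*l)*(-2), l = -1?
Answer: 399/4246 ≈ 0.093971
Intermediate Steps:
D(c, w) = 6 (D(c, w) = 2 + (2*(-1))*(-2) = 2 - 2*(-2) = 2 + 4 = 6)
(3745 - 3346)/(4240 + D(14, -63)) = (3745 - 3346)/(4240 + 6) = 399/4246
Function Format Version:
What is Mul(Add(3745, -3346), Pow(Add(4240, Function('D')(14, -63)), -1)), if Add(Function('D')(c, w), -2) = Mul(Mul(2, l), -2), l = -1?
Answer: Rational(399, 4246) ≈ 0.093971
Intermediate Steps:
Function('D')(c, w) = 6 (Function('D')(c, w) = Add(2, Mul(Mul(2, -1), -2)) = Add(2, Mul(-2, -2)) = Add(2, 4) = 6)
Mul(Add(3745, -3346), Pow(Add(4240, Function('D')(14, -63)), -1)) = Mul(Add(3745, -3346), Pow(Add(4240, 6), -1)) = Mul(399, Pow(4246, -1)) = Mul(399, Rational(1, 4246)) = Rational(399, 4246)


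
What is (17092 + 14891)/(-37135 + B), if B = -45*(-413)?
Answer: -4569/2650 ≈ -1.7242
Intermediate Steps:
B = 18585
(17092 + 14891)/(-37135 + B) = (17092 + 14891)/(-37135 + 18585) = 31983/(-18550) = 31983*(-1/18550) = -4569/2650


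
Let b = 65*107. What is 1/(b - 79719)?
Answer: -1/72764 ≈ -1.3743e-5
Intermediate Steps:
b = 6955
1/(b - 79719) = 1/(6955 - 79719) = 1/(-72764) = -1/72764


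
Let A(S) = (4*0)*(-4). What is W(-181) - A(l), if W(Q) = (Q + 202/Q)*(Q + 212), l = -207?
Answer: -1021853/181 ≈ -5645.6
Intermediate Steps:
A(S) = 0 (A(S) = 0*(-4) = 0)
W(Q) = (212 + Q)*(Q + 202/Q) (W(Q) = (Q + 202/Q)*(212 + Q) = (212 + Q)*(Q + 202/Q))
W(-181) - A(l) = (202 + (-181)² + 212*(-181) + 42824/(-181)) - 1*0 = (202 + 32761 - 38372 + 42824*(-1/181)) + 0 = (202 + 32761 - 38372 - 42824/181) + 0 = -1021853/181 + 0 = -1021853/181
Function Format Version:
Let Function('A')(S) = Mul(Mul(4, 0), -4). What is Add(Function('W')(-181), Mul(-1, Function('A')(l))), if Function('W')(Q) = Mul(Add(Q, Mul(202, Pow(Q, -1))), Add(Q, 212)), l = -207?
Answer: Rational(-1021853, 181) ≈ -5645.6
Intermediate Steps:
Function('A')(S) = 0 (Function('A')(S) = Mul(0, -4) = 0)
Function('W')(Q) = Mul(Add(212, Q), Add(Q, Mul(202, Pow(Q, -1)))) (Function('W')(Q) = Mul(Add(Q, Mul(202, Pow(Q, -1))), Add(212, Q)) = Mul(Add(212, Q), Add(Q, Mul(202, Pow(Q, -1)))))
Add(Function('W')(-181), Mul(-1, Function('A')(l))) = Add(Add(202, Pow(-181, 2), Mul(212, -181), Mul(42824, Pow(-181, -1))), Mul(-1, 0)) = Add(Add(202, 32761, -38372, Mul(42824, Rational(-1, 181))), 0) = Add(Add(202, 32761, -38372, Rational(-42824, 181)), 0) = Add(Rational(-1021853, 181), 0) = Rational(-1021853, 181)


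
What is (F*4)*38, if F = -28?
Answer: -4256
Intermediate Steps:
(F*4)*38 = -28*4*38 = -112*38 = -4256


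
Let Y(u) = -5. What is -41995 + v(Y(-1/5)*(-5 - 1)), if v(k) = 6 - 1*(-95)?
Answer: -41894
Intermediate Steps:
v(k) = 101 (v(k) = 6 + 95 = 101)
-41995 + v(Y(-1/5)*(-5 - 1)) = -41995 + 101 = -41894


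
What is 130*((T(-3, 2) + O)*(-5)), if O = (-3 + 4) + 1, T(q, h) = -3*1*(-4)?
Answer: -9100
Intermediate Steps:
T(q, h) = 12 (T(q, h) = -3*(-4) = 12)
O = 2 (O = 1 + 1 = 2)
130*((T(-3, 2) + O)*(-5)) = 130*((12 + 2)*(-5)) = 130*(14*(-5)) = 130*(-70) = -9100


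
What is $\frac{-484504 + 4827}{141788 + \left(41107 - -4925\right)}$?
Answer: $- \frac{479677}{187820} \approx -2.5539$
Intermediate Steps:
$\frac{-484504 + 4827}{141788 + \left(41107 - -4925\right)} = - \frac{479677}{141788 + \left(41107 + 4925\right)} = - \frac{479677}{141788 + 46032} = - \frac{479677}{187820}$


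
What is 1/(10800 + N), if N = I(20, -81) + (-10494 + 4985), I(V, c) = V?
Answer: 1/5311 ≈ 0.00018829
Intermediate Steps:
N = -5489 (N = 20 + (-10494 + 4985) = 20 - 5509 = -5489)
1/(10800 + N) = 1/(10800 - 5489) = 1/5311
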